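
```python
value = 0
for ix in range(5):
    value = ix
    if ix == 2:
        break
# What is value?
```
Trace:
  value=0
  value=0, ix=0
  value=1, ix=1
  value=2, ix=2

Final answer: 2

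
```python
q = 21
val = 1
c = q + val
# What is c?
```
Trace:
  q=21
  q=21, val=1
  q=21, val=1, c=22

Final answer: 22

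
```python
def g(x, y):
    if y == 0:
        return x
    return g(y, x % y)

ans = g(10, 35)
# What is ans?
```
Call trace:
g(x=10, y=35)
  g(x=35, y=10)
    g(x=10, y=5)
      g(x=5, y=0)
      -> return 5
    -> return 5
  -> return 5
-> return 5

Final answer: 5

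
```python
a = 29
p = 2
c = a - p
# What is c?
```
Trace:
  a=29
  a=29, p=2
  a=29, p=2, c=27

Final answer: 27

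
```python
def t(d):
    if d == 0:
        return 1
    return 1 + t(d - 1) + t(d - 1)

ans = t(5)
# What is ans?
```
Call trace (a repeated sub-call is expanded the first time; later identical calls just restate its return value):
t(d=5)
  t(d=4)
    t(d=3)
      t(d=2)
        t(d=1)
          t(d=0)
          -> return 1
          t(d=0)
          -> return 1
        -> return 3
        t(d=1) -> return 3  (same call as traced above)
      -> return 7
      t(d=2) -> return 7  (same call as traced above)
    -> return 15
    t(d=3) -> return 15  (same call as traced above)
  -> return 31
  t(d=4) -> return 31  (same call as traced above)
-> return 63

Final answer: 63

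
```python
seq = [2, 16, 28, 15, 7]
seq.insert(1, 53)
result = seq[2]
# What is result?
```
Trace:
  seq=[2, 16, 28, 15, 7]
  seq=[2, 53, 16, 28, 15, 7]
  seq=[2, 53, 16, 28, 15, 7], result=16

Final answer: 16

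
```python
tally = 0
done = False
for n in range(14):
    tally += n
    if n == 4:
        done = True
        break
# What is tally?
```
Trace:
  tally=0
  tally=0, done=False
  tally=0, done=False, n=0
  tally=1, done=False, n=1
  tally=3, done=False, n=2
  tally=6, done=False, n=3
  tally=10, done=True, n=4

Final answer: 10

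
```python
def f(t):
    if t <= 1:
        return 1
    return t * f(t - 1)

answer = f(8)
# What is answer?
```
Call trace:
f(t=8)
  f(t=7)
    f(t=6)
      f(t=5)
        f(t=4)
          f(t=3)
            f(t=2)
              f(t=1)
              -> return 1
            -> return 2
          -> return 6
        -> return 24
      -> return 120
    -> return 720
  -> return 5040
-> return 40320

Final answer: 40320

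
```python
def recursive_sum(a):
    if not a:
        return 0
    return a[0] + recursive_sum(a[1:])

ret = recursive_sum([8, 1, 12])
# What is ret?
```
Call trace:
recursive_sum(a=[8, 1, 12])
  recursive_sum(a=[1, 12])
    recursive_sum(a=[12])
      recursive_sum(a=[])
      -> return 0
    -> return 12
  -> return 13
-> return 21

Final answer: 21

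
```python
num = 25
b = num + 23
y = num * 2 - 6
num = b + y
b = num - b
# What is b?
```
Trace:
  num=25
  num=25, b=48
  num=25, b=48, y=44
  num=92, b=48, y=44
  num=92, b=44, y=44

Final answer: 44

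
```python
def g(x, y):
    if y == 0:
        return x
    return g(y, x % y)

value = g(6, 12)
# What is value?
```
Call trace:
g(x=6, y=12)
  g(x=12, y=6)
    g(x=6, y=0)
    -> return 6
  -> return 6
-> return 6

Final answer: 6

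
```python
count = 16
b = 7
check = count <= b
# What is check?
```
Trace:
  count=16
  count=16, b=7
  count=16, b=7, check=False

Final answer: False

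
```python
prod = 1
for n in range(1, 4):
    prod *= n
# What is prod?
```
Trace:
  prod=1
  prod=1, n=1
  prod=2, n=2
  prod=6, n=3

Final answer: 6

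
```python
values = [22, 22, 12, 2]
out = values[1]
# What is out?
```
Trace:
  values=[22, 22, 12, 2]
  values=[22, 22, 12, 2], out=22

Final answer: 22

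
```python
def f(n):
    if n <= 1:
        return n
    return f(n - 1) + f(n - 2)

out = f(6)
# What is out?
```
Call trace (a repeated sub-call is expanded the first time; later identical calls just restate its return value):
f(n=6)
  f(n=5)
    f(n=4)
      f(n=3)
        f(n=2)
          f(n=1)
          -> return 1
          f(n=0)
          -> return 0
        -> return 1
        f(n=1)
        -> return 1
      -> return 2
      f(n=2) -> return 1  (same call as traced above)
    -> return 3
    f(n=3) -> return 2  (same call as traced above)
  -> return 5
  f(n=4) -> return 3  (same call as traced above)
-> return 8

Final answer: 8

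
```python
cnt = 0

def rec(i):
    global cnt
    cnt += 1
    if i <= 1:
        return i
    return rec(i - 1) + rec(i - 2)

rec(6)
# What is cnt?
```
Call trace (a repeated sub-call is expanded the first time; later identical calls just restate its return value):
rec(i=6)
  rec(i=5)
    rec(i=4)
      rec(i=3)
        rec(i=2)
          rec(i=1)
          -> return 1
          rec(i=0)
          -> return 0
        -> return 1
        rec(i=1)
        -> return 1
      -> return 2
      rec(i=2) -> return 1  (same call as traced above)
    -> return 3
    rec(i=3) -> return 2  (same call as traced above)
  -> return 5
  rec(i=4) -> return 3  (same call as traced above)
-> return 8

cnt is incremented once per call, so count the calls in each subtree. Let C(i) = number of calls made by rec(i).
C(0) = C(1) = 1 (base case, no recursion); C(i) = 1 + C(i - 1) + C(i - 2) otherwise.
C(2) = 1 + C(1) + C(0) = 1 + 1 + 1 = 3
C(3) = 1 + C(2) + C(1) = 1 + 3 + 1 = 5
C(4) = 1 + C(3) + C(2) = 1 + 5 + 3 = 9
C(5) = 1 + C(4) + C(3) = 1 + 9 + 5 = 15
C(6) = 1 + C(5) + C(4) = 1 + 15 + 9 = 25
cnt = C(6) = 25

Final answer: 25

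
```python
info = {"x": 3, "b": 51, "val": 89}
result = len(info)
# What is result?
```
Trace:
  info={'x': 3, 'b': 51, 'val': 89}
  info={'x': 3, 'b': 51, 'val': 89}, result=3

Final answer: 3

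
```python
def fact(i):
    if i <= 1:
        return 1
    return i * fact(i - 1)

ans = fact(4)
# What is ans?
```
Call trace:
fact(i=4)
  fact(i=3)
    fact(i=2)
      fact(i=1)
      -> return 1
    -> return 2
  -> return 6
-> return 24

Final answer: 24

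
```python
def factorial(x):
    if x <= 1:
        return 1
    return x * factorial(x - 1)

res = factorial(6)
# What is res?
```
Call trace:
factorial(x=6)
  factorial(x=5)
    factorial(x=4)
      factorial(x=3)
        factorial(x=2)
          factorial(x=1)
          -> return 1
        -> return 2
      -> return 6
    -> return 24
  -> return 120
-> return 720

Final answer: 720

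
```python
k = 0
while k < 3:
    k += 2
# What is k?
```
Trace:
  k=0
  k=2
  k=4

Final answer: 4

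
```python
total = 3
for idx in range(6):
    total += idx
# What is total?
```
Trace:
  total=3
  total=3, idx=0
  total=4, idx=1
  total=6, idx=2
  total=9, idx=3
  total=13, idx=4
  total=18, idx=5

Final answer: 18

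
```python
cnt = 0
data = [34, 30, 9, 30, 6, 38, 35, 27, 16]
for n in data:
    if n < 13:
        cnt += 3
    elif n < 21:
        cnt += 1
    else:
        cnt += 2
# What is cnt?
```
Trace:
  cnt=0
  cnt=2, n=34
  cnt=4, n=30
  cnt=7, n=9
  cnt=9, n=30
  cnt=12, n=6
  cnt=14, n=38
  cnt=16, n=35
  cnt=18, n=27
  cnt=19, n=16

Final answer: 19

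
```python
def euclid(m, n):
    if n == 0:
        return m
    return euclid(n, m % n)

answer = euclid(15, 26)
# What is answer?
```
Call trace:
euclid(m=15, n=26)
  euclid(m=26, n=15)
    euclid(m=15, n=11)
      euclid(m=11, n=4)
        euclid(m=4, n=3)
          euclid(m=3, n=1)
            euclid(m=1, n=0)
            -> return 1
          -> return 1
        -> return 1
      -> return 1
    -> return 1
  -> return 1
-> return 1

Final answer: 1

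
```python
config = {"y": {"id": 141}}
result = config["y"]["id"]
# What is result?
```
Trace:
  config={'y': {'id': 141}}
  config={'y': {'id': 141}}, result=141

Final answer: 141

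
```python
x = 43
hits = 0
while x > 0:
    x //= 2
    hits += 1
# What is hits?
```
Trace:
  x=43
  x=43, hits=0
  x=21, hits=1
  x=10, hits=2
  x=5, hits=3
  x=2, hits=4
  x=1, hits=5
  x=0, hits=6

Final answer: 6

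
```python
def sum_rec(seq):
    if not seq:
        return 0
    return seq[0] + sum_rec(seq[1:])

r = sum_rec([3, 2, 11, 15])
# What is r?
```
Call trace:
sum_rec(seq=[3, 2, 11, 15])
  sum_rec(seq=[2, 11, 15])
    sum_rec(seq=[11, 15])
      sum_rec(seq=[15])
        sum_rec(seq=[])
        -> return 0
      -> return 15
    -> return 26
  -> return 28
-> return 31

Final answer: 31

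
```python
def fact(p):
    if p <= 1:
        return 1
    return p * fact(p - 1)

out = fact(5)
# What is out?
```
Call trace:
fact(p=5)
  fact(p=4)
    fact(p=3)
      fact(p=2)
        fact(p=1)
        -> return 1
      -> return 2
    -> return 6
  -> return 24
-> return 120

Final answer: 120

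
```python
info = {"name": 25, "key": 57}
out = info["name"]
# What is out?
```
Trace:
  info={'name': 25, 'key': 57}
  info={'name': 25, 'key': 57}, out=25

Final answer: 25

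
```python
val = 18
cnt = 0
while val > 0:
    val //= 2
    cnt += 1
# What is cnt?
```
Trace:
  val=18
  val=18, cnt=0
  val=9, cnt=1
  val=4, cnt=2
  val=2, cnt=3
  val=1, cnt=4
  val=0, cnt=5

Final answer: 5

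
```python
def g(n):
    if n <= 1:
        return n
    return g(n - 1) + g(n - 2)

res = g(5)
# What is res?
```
Call trace (a repeated sub-call is expanded the first time; later identical calls just restate its return value):
g(n=5)
  g(n=4)
    g(n=3)
      g(n=2)
        g(n=1)
        -> return 1
        g(n=0)
        -> return 0
      -> return 1
      g(n=1)
      -> return 1
    -> return 2
    g(n=2) -> return 1  (same call as traced above)
  -> return 3
  g(n=3) -> return 2  (same call as traced above)
-> return 5

Final answer: 5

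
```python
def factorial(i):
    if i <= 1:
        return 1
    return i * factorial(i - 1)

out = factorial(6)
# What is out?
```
Call trace:
factorial(i=6)
  factorial(i=5)
    factorial(i=4)
      factorial(i=3)
        factorial(i=2)
          factorial(i=1)
          -> return 1
        -> return 2
      -> return 6
    -> return 24
  -> return 120
-> return 720

Final answer: 720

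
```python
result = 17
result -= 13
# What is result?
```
Trace:
  result=17
  result=4

Final answer: 4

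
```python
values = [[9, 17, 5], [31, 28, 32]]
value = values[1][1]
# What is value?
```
Trace:
  values=[[9, 17, 5], [31, 28, 32]]
  values=[[9, 17, 5], [31, 28, 32]], value=28

Final answer: 28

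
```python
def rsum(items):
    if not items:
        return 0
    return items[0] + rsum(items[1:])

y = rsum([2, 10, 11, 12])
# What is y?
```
Call trace:
rsum(items=[2, 10, 11, 12])
  rsum(items=[10, 11, 12])
    rsum(items=[11, 12])
      rsum(items=[12])
        rsum(items=[])
        -> return 0
      -> return 12
    -> return 23
  -> return 33
-> return 35

Final answer: 35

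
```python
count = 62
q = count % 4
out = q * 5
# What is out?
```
Trace:
  count=62
  count=62, q=2
  count=62, q=2, out=10

Final answer: 10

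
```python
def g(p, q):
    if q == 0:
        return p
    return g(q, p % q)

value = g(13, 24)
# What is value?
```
Call trace:
g(p=13, q=24)
  g(p=24, q=13)
    g(p=13, q=11)
      g(p=11, q=2)
        g(p=2, q=1)
          g(p=1, q=0)
          -> return 1
        -> return 1
      -> return 1
    -> return 1
  -> return 1
-> return 1

Final answer: 1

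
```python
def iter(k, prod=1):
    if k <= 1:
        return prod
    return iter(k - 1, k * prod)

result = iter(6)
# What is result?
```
Call trace:
iter(k=6, prod=1)
  iter(k=5, prod=6)
    iter(k=4, prod=30)
      iter(k=3, prod=120)
        iter(k=2, prod=360)
          iter(k=1, prod=720)
          -> return 720
        -> return 720
      -> return 720
    -> return 720
  -> return 720
-> return 720

Final answer: 720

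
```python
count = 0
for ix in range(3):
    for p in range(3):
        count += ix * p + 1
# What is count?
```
Trace:
  count=0
  count=1, ix=0, p=0
  count=2, ix=0, p=1
  count=3, ix=0, p=2
  count=4, ix=1, p=0
  count=6, ix=1, p=1
  count=9, ix=1, p=2
  count=10, ix=2, p=0
  count=13, ix=2, p=1
  count=18, ix=2, p=2

Final answer: 18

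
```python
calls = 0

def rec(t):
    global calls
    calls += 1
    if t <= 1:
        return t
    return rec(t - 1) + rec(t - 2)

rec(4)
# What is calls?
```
Call trace (a repeated sub-call is expanded the first time; later identical calls just restate its return value):
rec(t=4)
  rec(t=3)
    rec(t=2)
      rec(t=1)
      -> return 1
      rec(t=0)
      -> return 0
    -> return 1
    rec(t=1)
    -> return 1
  -> return 2
  rec(t=2) -> return 1  (same call as traced above)
-> return 3

calls is incremented once per call, so count the calls in each subtree. Let C(t) = number of calls made by rec(t).
C(0) = C(1) = 1 (base case, no recursion); C(t) = 1 + C(t - 1) + C(t - 2) otherwise.
C(2) = 1 + C(1) + C(0) = 1 + 1 + 1 = 3
C(3) = 1 + C(2) + C(1) = 1 + 3 + 1 = 5
C(4) = 1 + C(3) + C(2) = 1 + 5 + 3 = 9
calls = C(4) = 9

Final answer: 9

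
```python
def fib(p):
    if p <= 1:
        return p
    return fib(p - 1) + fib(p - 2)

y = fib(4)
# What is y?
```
Call trace (a repeated sub-call is expanded the first time; later identical calls just restate its return value):
fib(p=4)
  fib(p=3)
    fib(p=2)
      fib(p=1)
      -> return 1
      fib(p=0)
      -> return 0
    -> return 1
    fib(p=1)
    -> return 1
  -> return 2
  fib(p=2) -> return 1  (same call as traced above)
-> return 3

Final answer: 3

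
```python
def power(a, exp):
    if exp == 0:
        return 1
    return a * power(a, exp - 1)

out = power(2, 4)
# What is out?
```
Call trace:
power(a=2, exp=4)
  power(a=2, exp=3)
    power(a=2, exp=2)
      power(a=2, exp=1)
        power(a=2, exp=0)
        -> return 1
      -> return 2
    -> return 4
  -> return 8
-> return 16

Final answer: 16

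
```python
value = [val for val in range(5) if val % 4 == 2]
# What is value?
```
Trace:
  val=0
  val=1
  val=2
  val=3
  val=4
  value=[2]

Final answer: [2]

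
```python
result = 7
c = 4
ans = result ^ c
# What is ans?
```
Trace:
  result=7
  result=7, c=4
  result=7, c=4, ans=3

Final answer: 3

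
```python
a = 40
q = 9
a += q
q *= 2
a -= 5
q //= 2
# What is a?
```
Trace:
  a=40
  a=40, q=9
  a=49, q=9
  a=49, q=18
  a=44, q=18
  a=44, q=9

Final answer: 44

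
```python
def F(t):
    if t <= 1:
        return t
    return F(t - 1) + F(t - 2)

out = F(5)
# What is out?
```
Call trace (a repeated sub-call is expanded the first time; later identical calls just restate its return value):
F(t=5)
  F(t=4)
    F(t=3)
      F(t=2)
        F(t=1)
        -> return 1
        F(t=0)
        -> return 0
      -> return 1
      F(t=1)
      -> return 1
    -> return 2
    F(t=2) -> return 1  (same call as traced above)
  -> return 3
  F(t=3) -> return 2  (same call as traced above)
-> return 5

Final answer: 5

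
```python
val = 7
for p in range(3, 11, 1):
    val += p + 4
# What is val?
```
Trace:
  val=7
  val=14, p=3
  val=22, p=4
  val=31, p=5
  val=41, p=6
  val=52, p=7
  val=64, p=8
  val=77, p=9
  val=91, p=10

Final answer: 91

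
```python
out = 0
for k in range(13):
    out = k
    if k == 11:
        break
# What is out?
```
Trace:
  out=0
  out=0, k=0
  out=1, k=1
  out=2, k=2
  out=3, k=3
  out=4, k=4
  out=5, k=5
  out=6, k=6
  out=7, k=7
  out=8, k=8
  out=9, k=9
  out=10, k=10
  out=11, k=11

Final answer: 11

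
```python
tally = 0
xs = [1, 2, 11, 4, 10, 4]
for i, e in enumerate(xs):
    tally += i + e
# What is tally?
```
Trace:
  tally=0
  tally=1, i=0, e=1
  tally=4, i=1, e=2
  tally=17, i=2, e=11
  tally=24, i=3, e=4
  tally=38, i=4, e=10
  tally=47, i=5, e=4

Final answer: 47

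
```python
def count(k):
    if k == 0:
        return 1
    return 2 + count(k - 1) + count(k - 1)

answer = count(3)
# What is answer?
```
Call trace (a repeated sub-call is expanded the first time; later identical calls just restate its return value):
count(k=3)
  count(k=2)
    count(k=1)
      count(k=0)
      -> return 1
      count(k=0)
      -> return 1
    -> return 4
    count(k=1) -> return 4  (same call as traced above)
  -> return 10
  count(k=2) -> return 10  (same call as traced above)
-> return 22

Final answer: 22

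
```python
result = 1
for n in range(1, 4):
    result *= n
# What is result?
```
Trace:
  result=1
  result=1, n=1
  result=2, n=2
  result=6, n=3

Final answer: 6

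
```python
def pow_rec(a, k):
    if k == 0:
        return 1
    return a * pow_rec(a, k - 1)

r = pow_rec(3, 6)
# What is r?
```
Call trace:
pow_rec(a=3, k=6)
  pow_rec(a=3, k=5)
    pow_rec(a=3, k=4)
      pow_rec(a=3, k=3)
        pow_rec(a=3, k=2)
          pow_rec(a=3, k=1)
            pow_rec(a=3, k=0)
            -> return 1
          -> return 3
        -> return 9
      -> return 27
    -> return 81
  -> return 243
-> return 729

Final answer: 729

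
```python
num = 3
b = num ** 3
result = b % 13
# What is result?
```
Trace:
  num=3
  num=3, b=27
  num=3, b=27, result=1

Final answer: 1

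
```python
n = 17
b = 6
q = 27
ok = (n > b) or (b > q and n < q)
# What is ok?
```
Trace:
  n=17
  n=17, b=6
  n=17, b=6, q=27
  n=17, b=6, q=27, ok=True

Final answer: True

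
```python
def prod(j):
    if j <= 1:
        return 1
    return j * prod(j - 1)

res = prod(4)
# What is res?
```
Call trace:
prod(j=4)
  prod(j=3)
    prod(j=2)
      prod(j=1)
      -> return 1
    -> return 2
  -> return 6
-> return 24

Final answer: 24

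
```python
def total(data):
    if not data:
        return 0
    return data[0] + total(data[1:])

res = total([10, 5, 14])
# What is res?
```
Call trace:
total(data=[10, 5, 14])
  total(data=[5, 14])
    total(data=[14])
      total(data=[])
      -> return 0
    -> return 14
  -> return 19
-> return 29

Final answer: 29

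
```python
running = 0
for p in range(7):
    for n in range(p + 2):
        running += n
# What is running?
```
Trace:
  running=0
  running=0, p=0, n=0
  running=1, p=0, n=1
  running=1, p=1, n=0
  running=2, p=1, n=1
  running=4, p=1, n=2
  running=4, p=2, n=0
  running=5, p=2, n=1
  running=7, p=2, n=2
  running=10, p=2, n=3
  running=10, p=3, n=0
  running=11, p=3, n=1
  running=13, p=3, n=2
  running=16, p=3, n=3
  running=20, p=3, n=4
  running=20, p=4, n=0
  running=21, p=4, n=1
  running=23, p=4, n=2
  running=26, p=4, n=3
  running=30, p=4, n=4
  running=35, p=4, n=5
  running=35, p=5, n=0
  running=36, p=5, n=1
  running=38, p=5, n=2
  running=41, p=5, n=3
  running=45, p=5, n=4
  running=50, p=5, n=5
  running=56, p=5, n=6
  running=56, p=6, n=0
  running=57, p=6, n=1
  running=59, p=6, n=2
  running=62, p=6, n=3
  running=66, p=6, n=4
  running=71, p=6, n=5
  running=77, p=6, n=6
  running=84, p=6, n=7

Final answer: 84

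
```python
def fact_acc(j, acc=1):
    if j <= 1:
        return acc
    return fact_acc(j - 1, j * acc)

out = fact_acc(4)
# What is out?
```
Call trace:
fact_acc(j=4, acc=1)
  fact_acc(j=3, acc=4)
    fact_acc(j=2, acc=12)
      fact_acc(j=1, acc=24)
      -> return 24
    -> return 24
  -> return 24
-> return 24

Final answer: 24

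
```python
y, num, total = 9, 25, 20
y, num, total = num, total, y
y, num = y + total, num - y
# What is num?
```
Trace:
  y=9, num=25, total=20
  y=25, num=20, total=9
  y=34, num=-5, total=9

Final answer: -5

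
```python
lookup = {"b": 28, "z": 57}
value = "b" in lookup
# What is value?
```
Trace:
  lookup={'b': 28, 'z': 57}
  lookup={'b': 28, 'z': 57}, value=True

Final answer: True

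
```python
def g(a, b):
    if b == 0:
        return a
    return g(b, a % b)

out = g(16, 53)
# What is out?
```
Call trace:
g(a=16, b=53)
  g(a=53, b=16)
    g(a=16, b=5)
      g(a=5, b=1)
        g(a=1, b=0)
        -> return 1
      -> return 1
    -> return 1
  -> return 1
-> return 1

Final answer: 1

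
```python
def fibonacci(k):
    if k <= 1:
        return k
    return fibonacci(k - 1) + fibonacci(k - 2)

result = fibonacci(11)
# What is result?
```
Call trace (a repeated sub-call is expanded the first time; later identical calls just restate its return value):
fibonacci(k=11)
  fibonacci(k=10)
    fibonacci(k=9)
      fibonacci(k=8)
        fibonacci(k=7)
          fibonacci(k=6)
            fibonacci(k=5)
              fibonacci(k=4)
                fibonacci(k=3)
                  fibonacci(k=2)
                    fibonacci(k=1)
                    -> return 1
                    fibonacci(k=0)
                    -> return 0
                  -> return 1
                  fibonacci(k=1)
                  -> return 1
                -> return 2
                fibonacci(k=2) -> return 1  (same call as traced above)
              -> return 3
              fibonacci(k=3) -> return 2  (same call as traced above)
            -> return 5
            fibonacci(k=4) -> return 3  (same call as traced above)
          -> return 8
          fibonacci(k=5) -> return 5  (same call as traced above)
        -> return 13
        fibonacci(k=6) -> return 8  (same call as traced above)
      -> return 21
      fibonacci(k=7) -> return 13  (same call as traced above)
    -> return 34
    fibonacci(k=8) -> return 21  (same call as traced above)
  -> return 55
  fibonacci(k=9) -> return 34  (same call as traced above)
-> return 89

Final answer: 89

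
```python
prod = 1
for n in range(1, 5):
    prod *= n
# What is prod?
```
Trace:
  prod=1
  prod=1, n=1
  prod=2, n=2
  prod=6, n=3
  prod=24, n=4

Final answer: 24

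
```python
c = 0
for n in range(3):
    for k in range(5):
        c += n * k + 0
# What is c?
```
Trace:
  c=0
  c=0, n=0, k=0
  c=0, n=0, k=1
  c=0, n=0, k=2
  c=0, n=0, k=3
  c=0, n=0, k=4
  c=0, n=1, k=0
  c=1, n=1, k=1
  c=3, n=1, k=2
  c=6, n=1, k=3
  c=10, n=1, k=4
  c=10, n=2, k=0
  c=12, n=2, k=1
  c=16, n=2, k=2
  c=22, n=2, k=3
  c=30, n=2, k=4

Final answer: 30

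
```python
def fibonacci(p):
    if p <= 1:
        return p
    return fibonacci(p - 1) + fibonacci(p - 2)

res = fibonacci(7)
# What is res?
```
Call trace (a repeated sub-call is expanded the first time; later identical calls just restate its return value):
fibonacci(p=7)
  fibonacci(p=6)
    fibonacci(p=5)
      fibonacci(p=4)
        fibonacci(p=3)
          fibonacci(p=2)
            fibonacci(p=1)
            -> return 1
            fibonacci(p=0)
            -> return 0
          -> return 1
          fibonacci(p=1)
          -> return 1
        -> return 2
        fibonacci(p=2) -> return 1  (same call as traced above)
      -> return 3
      fibonacci(p=3) -> return 2  (same call as traced above)
    -> return 5
    fibonacci(p=4) -> return 3  (same call as traced above)
  -> return 8
  fibonacci(p=5) -> return 5  (same call as traced above)
-> return 13

Final answer: 13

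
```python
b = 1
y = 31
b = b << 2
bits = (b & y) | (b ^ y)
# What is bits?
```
Trace:
  b=1
  b=1, y=31
  b=4, y=31
  b=4, y=31, bits=31

Final answer: 31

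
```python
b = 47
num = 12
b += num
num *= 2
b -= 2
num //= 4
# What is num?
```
Trace:
  b=47
  b=47, num=12
  b=59, num=12
  b=59, num=24
  b=57, num=24
  b=57, num=6

Final answer: 6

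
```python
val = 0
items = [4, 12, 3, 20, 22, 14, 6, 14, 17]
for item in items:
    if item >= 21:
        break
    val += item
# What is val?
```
Trace:
  val=0
  val=4, item=4
  val=16, item=12
  val=19, item=3
  val=39, item=20
  val=39, item=22

Final answer: 39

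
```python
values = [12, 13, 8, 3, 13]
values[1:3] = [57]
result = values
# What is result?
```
Trace:
  values=[12, 13, 8, 3, 13]
  values=[12, 57, 3, 13]
  values=[12, 57, 3, 13], result=[12, 57, 3, 13]

Final answer: [12, 57, 3, 13]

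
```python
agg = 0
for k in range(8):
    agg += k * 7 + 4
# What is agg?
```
Trace:
  agg=0
  agg=4, k=0
  agg=15, k=1
  agg=33, k=2
  agg=58, k=3
  agg=90, k=4
  agg=129, k=5
  agg=175, k=6
  agg=228, k=7

Final answer: 228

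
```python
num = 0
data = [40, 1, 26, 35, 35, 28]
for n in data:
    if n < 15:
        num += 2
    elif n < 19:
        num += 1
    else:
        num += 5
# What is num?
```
Trace:
  num=0
  num=5, n=40
  num=7, n=1
  num=12, n=26
  num=17, n=35
  num=22, n=35
  num=27, n=28

Final answer: 27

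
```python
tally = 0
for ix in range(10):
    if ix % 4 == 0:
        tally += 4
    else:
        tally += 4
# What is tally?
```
Trace:
  tally=0
  tally=4, ix=0
  tally=8, ix=1
  tally=12, ix=2
  tally=16, ix=3
  tally=20, ix=4
  tally=24, ix=5
  tally=28, ix=6
  tally=32, ix=7
  tally=36, ix=8
  tally=40, ix=9

Final answer: 40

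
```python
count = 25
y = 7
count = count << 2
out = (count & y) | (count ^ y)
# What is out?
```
Trace:
  count=25
  count=25, y=7
  count=100, y=7
  count=100, y=7, out=103

Final answer: 103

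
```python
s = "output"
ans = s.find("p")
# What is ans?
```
Trace:
  s='output'
  s='output', ans=3

Final answer: 3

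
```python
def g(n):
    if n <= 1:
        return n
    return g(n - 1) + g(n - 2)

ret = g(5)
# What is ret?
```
Call trace (a repeated sub-call is expanded the first time; later identical calls just restate its return value):
g(n=5)
  g(n=4)
    g(n=3)
      g(n=2)
        g(n=1)
        -> return 1
        g(n=0)
        -> return 0
      -> return 1
      g(n=1)
      -> return 1
    -> return 2
    g(n=2) -> return 1  (same call as traced above)
  -> return 3
  g(n=3) -> return 2  (same call as traced above)
-> return 5

Final answer: 5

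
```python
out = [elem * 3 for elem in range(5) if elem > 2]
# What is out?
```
Trace:
  elem=0
  elem=1
  elem=2
  elem=3
  elem=4
  out=[9, 12]

Final answer: [9, 12]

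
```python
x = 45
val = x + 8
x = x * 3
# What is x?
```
Trace:
  x=45
  x=45, val=53
  x=135, val=53

Final answer: 135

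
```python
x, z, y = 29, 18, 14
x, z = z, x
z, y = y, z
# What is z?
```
Trace:
  x=29, z=18, y=14
  x=18, z=29, y=14
  x=18, z=14, y=29

Final answer: 14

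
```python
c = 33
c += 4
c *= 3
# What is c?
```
Trace:
  c=33
  c=37
  c=111

Final answer: 111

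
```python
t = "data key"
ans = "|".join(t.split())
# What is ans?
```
Trace:
  t='data key'
  t='data key', ans='data|key'

Final answer: 'data|key'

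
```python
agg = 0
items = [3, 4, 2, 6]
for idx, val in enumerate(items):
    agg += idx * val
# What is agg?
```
Trace:
  agg=0
  agg=0, idx=0, val=3
  agg=4, idx=1, val=4
  agg=8, idx=2, val=2
  agg=26, idx=3, val=6

Final answer: 26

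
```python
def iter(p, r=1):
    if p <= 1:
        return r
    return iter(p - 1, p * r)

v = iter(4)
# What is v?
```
Call trace:
iter(p=4, r=1)
  iter(p=3, r=4)
    iter(p=2, r=12)
      iter(p=1, r=24)
      -> return 24
    -> return 24
  -> return 24
-> return 24

Final answer: 24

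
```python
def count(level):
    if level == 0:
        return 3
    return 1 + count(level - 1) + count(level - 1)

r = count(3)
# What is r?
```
Call trace (a repeated sub-call is expanded the first time; later identical calls just restate its return value):
count(level=3)
  count(level=2)
    count(level=1)
      count(level=0)
      -> return 3
      count(level=0)
      -> return 3
    -> return 7
    count(level=1) -> return 7  (same call as traced above)
  -> return 15
  count(level=2) -> return 15  (same call as traced above)
-> return 31

Final answer: 31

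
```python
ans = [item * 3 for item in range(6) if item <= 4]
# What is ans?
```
Trace:
  item=0
  item=1
  item=2
  item=3
  item=4
  item=5
  ans=[0, 3, 6, 9, 12]

Final answer: [0, 3, 6, 9, 12]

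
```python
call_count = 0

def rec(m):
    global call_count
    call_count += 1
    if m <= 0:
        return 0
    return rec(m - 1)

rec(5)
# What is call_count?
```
Call trace:
rec(m=5)
  rec(m=4)
    rec(m=3)
      rec(m=2)
        rec(m=1)
          rec(m=0)
          -> return 0
        -> return 0
      -> return 0
    -> return 0
  -> return 0
-> return 0

call_count is incremented once per call. rec is entered once for each m = 5, 4, 3, 2, 1, 0 (the m <= 0 call returns without recursing), i.e. 5 + 1 calls.
call_count = 6

Final answer: 6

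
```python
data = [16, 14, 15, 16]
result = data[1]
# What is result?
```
Trace:
  data=[16, 14, 15, 16]
  data=[16, 14, 15, 16], result=14

Final answer: 14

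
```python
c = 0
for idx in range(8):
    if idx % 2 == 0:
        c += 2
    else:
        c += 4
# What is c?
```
Trace:
  c=0
  c=2, idx=0
  c=6, idx=1
  c=8, idx=2
  c=12, idx=3
  c=14, idx=4
  c=18, idx=5
  c=20, idx=6
  c=24, idx=7

Final answer: 24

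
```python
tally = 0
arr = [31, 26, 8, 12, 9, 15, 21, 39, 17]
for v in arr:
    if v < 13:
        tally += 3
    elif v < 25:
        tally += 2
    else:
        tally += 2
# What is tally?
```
Trace:
  tally=0
  tally=2, v=31
  tally=4, v=26
  tally=7, v=8
  tally=10, v=12
  tally=13, v=9
  tally=15, v=15
  tally=17, v=21
  tally=19, v=39
  tally=21, v=17

Final answer: 21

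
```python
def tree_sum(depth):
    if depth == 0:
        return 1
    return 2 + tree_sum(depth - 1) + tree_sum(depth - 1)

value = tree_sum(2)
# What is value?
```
Call trace (a repeated sub-call is expanded the first time; later identical calls just restate its return value):
tree_sum(depth=2)
  tree_sum(depth=1)
    tree_sum(depth=0)
    -> return 1
    tree_sum(depth=0)
    -> return 1
  -> return 4
  tree_sum(depth=1) -> return 4  (same call as traced above)
-> return 10

Final answer: 10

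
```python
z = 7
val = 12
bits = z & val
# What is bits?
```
Trace:
  z=7
  z=7, val=12
  z=7, val=12, bits=4

Final answer: 4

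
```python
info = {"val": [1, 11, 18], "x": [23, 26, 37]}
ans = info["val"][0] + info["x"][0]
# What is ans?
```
Trace:
  info={'val': [1, 11, 18], 'x': [23, 26, 37]}
  info={'val': [1, 11, 18], 'x': [23, 26, 37]}, ans=24

Final answer: 24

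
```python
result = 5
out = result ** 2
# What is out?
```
Trace:
  result=5
  result=5, out=25

Final answer: 25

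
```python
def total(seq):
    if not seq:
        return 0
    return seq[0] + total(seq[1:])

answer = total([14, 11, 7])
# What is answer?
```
Call trace:
total(seq=[14, 11, 7])
  total(seq=[11, 7])
    total(seq=[7])
      total(seq=[])
      -> return 0
    -> return 7
  -> return 18
-> return 32

Final answer: 32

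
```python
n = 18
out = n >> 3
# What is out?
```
Trace:
  n=18
  n=18, out=2

Final answer: 2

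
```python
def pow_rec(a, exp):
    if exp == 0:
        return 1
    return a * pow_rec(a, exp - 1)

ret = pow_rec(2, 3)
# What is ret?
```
Call trace:
pow_rec(a=2, exp=3)
  pow_rec(a=2, exp=2)
    pow_rec(a=2, exp=1)
      pow_rec(a=2, exp=0)
      -> return 1
    -> return 2
  -> return 4
-> return 8

Final answer: 8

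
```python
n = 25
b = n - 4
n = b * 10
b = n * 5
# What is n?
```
Trace:
  n=25
  n=25, b=21
  n=210, b=21
  n=210, b=1050

Final answer: 210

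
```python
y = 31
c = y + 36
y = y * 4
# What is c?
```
Trace:
  y=31
  y=31, c=67
  y=124, c=67

Final answer: 67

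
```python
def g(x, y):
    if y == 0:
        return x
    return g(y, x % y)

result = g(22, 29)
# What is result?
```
Call trace:
g(x=22, y=29)
  g(x=29, y=22)
    g(x=22, y=7)
      g(x=7, y=1)
        g(x=1, y=0)
        -> return 1
      -> return 1
    -> return 1
  -> return 1
-> return 1

Final answer: 1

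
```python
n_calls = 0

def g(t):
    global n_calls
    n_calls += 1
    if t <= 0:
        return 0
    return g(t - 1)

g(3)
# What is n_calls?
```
Call trace:
g(t=3)
  g(t=2)
    g(t=1)
      g(t=0)
      -> return 0
    -> return 0
  -> return 0
-> return 0

n_calls is incremented once per call. g is entered once for each t = 3, 2, 1, 0 (the t <= 0 call returns without recursing), i.e. 3 + 1 calls.
n_calls = 4

Final answer: 4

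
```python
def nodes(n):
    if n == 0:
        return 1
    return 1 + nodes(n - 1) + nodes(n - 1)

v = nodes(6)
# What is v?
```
Call trace (a repeated sub-call is expanded the first time; later identical calls just restate its return value):
nodes(n=6)
  nodes(n=5)
    nodes(n=4)
      nodes(n=3)
        nodes(n=2)
          nodes(n=1)
            nodes(n=0)
            -> return 1
            nodes(n=0)
            -> return 1
          -> return 3
          nodes(n=1) -> return 3  (same call as traced above)
        -> return 7
        nodes(n=2) -> return 7  (same call as traced above)
      -> return 15
      nodes(n=3) -> return 15  (same call as traced above)
    -> return 31
    nodes(n=4) -> return 31  (same call as traced above)
  -> return 63
  nodes(n=5) -> return 63  (same call as traced above)
-> return 127

Final answer: 127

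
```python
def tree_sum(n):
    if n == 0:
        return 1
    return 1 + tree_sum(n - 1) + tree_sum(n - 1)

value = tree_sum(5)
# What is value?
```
Call trace (a repeated sub-call is expanded the first time; later identical calls just restate its return value):
tree_sum(n=5)
  tree_sum(n=4)
    tree_sum(n=3)
      tree_sum(n=2)
        tree_sum(n=1)
          tree_sum(n=0)
          -> return 1
          tree_sum(n=0)
          -> return 1
        -> return 3
        tree_sum(n=1) -> return 3  (same call as traced above)
      -> return 7
      tree_sum(n=2) -> return 7  (same call as traced above)
    -> return 15
    tree_sum(n=3) -> return 15  (same call as traced above)
  -> return 31
  tree_sum(n=4) -> return 31  (same call as traced above)
-> return 63

Final answer: 63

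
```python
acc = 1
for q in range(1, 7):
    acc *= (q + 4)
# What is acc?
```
Trace:
  acc=1
  acc=5, q=1
  acc=30, q=2
  acc=210, q=3
  acc=1680, q=4
  acc=15120, q=5
  acc=151200, q=6

Final answer: 151200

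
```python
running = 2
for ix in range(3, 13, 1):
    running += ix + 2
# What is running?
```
Trace:
  running=2
  running=7, ix=3
  running=13, ix=4
  running=20, ix=5
  running=28, ix=6
  running=37, ix=7
  running=47, ix=8
  running=58, ix=9
  running=70, ix=10
  running=83, ix=11
  running=97, ix=12

Final answer: 97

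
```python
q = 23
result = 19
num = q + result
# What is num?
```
Trace:
  q=23
  q=23, result=19
  q=23, result=19, num=42

Final answer: 42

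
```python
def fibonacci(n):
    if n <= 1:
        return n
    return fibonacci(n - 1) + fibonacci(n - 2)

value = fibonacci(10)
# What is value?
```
Call trace (a repeated sub-call is expanded the first time; later identical calls just restate its return value):
fibonacci(n=10)
  fibonacci(n=9)
    fibonacci(n=8)
      fibonacci(n=7)
        fibonacci(n=6)
          fibonacci(n=5)
            fibonacci(n=4)
              fibonacci(n=3)
                fibonacci(n=2)
                  fibonacci(n=1)
                  -> return 1
                  fibonacci(n=0)
                  -> return 0
                -> return 1
                fibonacci(n=1)
                -> return 1
              -> return 2
              fibonacci(n=2) -> return 1  (same call as traced above)
            -> return 3
            fibonacci(n=3) -> return 2  (same call as traced above)
          -> return 5
          fibonacci(n=4) -> return 3  (same call as traced above)
        -> return 8
        fibonacci(n=5) -> return 5  (same call as traced above)
      -> return 13
      fibonacci(n=6) -> return 8  (same call as traced above)
    -> return 21
    fibonacci(n=7) -> return 13  (same call as traced above)
  -> return 34
  fibonacci(n=8) -> return 21  (same call as traced above)
-> return 55

Final answer: 55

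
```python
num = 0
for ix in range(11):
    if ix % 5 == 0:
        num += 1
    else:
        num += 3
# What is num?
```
Trace:
  num=0
  num=1, ix=0
  num=4, ix=1
  num=7, ix=2
  num=10, ix=3
  num=13, ix=4
  num=14, ix=5
  num=17, ix=6
  num=20, ix=7
  num=23, ix=8
  num=26, ix=9
  num=27, ix=10

Final answer: 27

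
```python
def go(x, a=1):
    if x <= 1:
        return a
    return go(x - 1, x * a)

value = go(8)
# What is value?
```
Call trace:
go(x=8, a=1)
  go(x=7, a=8)
    go(x=6, a=56)
      go(x=5, a=336)
        go(x=4, a=1680)
          go(x=3, a=6720)
            go(x=2, a=20160)
              go(x=1, a=40320)
              -> return 40320
            -> return 40320
          -> return 40320
        -> return 40320
      -> return 40320
    -> return 40320
  -> return 40320
-> return 40320

Final answer: 40320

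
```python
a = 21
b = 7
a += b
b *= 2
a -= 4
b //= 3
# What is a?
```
Trace:
  a=21
  a=21, b=7
  a=28, b=7
  a=28, b=14
  a=24, b=14
  a=24, b=4

Final answer: 24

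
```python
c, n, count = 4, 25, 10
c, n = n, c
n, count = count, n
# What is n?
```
Trace:
  c=4, n=25, count=10
  c=25, n=4, count=10
  c=25, n=10, count=4

Final answer: 10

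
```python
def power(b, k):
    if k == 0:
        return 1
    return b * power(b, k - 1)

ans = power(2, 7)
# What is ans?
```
Call trace:
power(b=2, k=7)
  power(b=2, k=6)
    power(b=2, k=5)
      power(b=2, k=4)
        power(b=2, k=3)
          power(b=2, k=2)
            power(b=2, k=1)
              power(b=2, k=0)
              -> return 1
            -> return 2
          -> return 4
        -> return 8
      -> return 16
    -> return 32
  -> return 64
-> return 128

Final answer: 128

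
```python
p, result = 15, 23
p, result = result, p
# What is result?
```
Trace:
  p=15, result=23
  p=23, result=15

Final answer: 15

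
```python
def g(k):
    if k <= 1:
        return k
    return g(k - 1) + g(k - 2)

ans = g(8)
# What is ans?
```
Call trace (a repeated sub-call is expanded the first time; later identical calls just restate its return value):
g(k=8)
  g(k=7)
    g(k=6)
      g(k=5)
        g(k=4)
          g(k=3)
            g(k=2)
              g(k=1)
              -> return 1
              g(k=0)
              -> return 0
            -> return 1
            g(k=1)
            -> return 1
          -> return 2
          g(k=2) -> return 1  (same call as traced above)
        -> return 3
        g(k=3) -> return 2  (same call as traced above)
      -> return 5
      g(k=4) -> return 3  (same call as traced above)
    -> return 8
    g(k=5) -> return 5  (same call as traced above)
  -> return 13
  g(k=6) -> return 8  (same call as traced above)
-> return 21

Final answer: 21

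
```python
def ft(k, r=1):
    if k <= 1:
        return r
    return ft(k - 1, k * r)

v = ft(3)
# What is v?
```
Call trace:
ft(k=3, r=1)
  ft(k=2, r=3)
    ft(k=1, r=6)
    -> return 6
  -> return 6
-> return 6

Final answer: 6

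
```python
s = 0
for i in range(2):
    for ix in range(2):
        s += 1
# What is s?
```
Trace:
  s=0
  s=1, i=0, ix=0
  s=2, i=0, ix=1
  s=3, i=1, ix=0
  s=4, i=1, ix=1

Final answer: 4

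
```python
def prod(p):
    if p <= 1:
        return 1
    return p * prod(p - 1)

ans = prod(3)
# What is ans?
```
Call trace:
prod(p=3)
  prod(p=2)
    prod(p=1)
    -> return 1
  -> return 2
-> return 6

Final answer: 6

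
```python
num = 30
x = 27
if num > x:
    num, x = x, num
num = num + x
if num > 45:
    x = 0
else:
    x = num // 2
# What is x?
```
Trace:
  num=30
  num=30, x=27
  num=27, x=30
  num=57, x=30
  num=57, x=0

Final answer: 0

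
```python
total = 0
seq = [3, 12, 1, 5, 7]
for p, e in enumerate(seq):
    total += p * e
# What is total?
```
Trace:
  total=0
  total=0, p=0, e=3
  total=12, p=1, e=12
  total=14, p=2, e=1
  total=29, p=3, e=5
  total=57, p=4, e=7

Final answer: 57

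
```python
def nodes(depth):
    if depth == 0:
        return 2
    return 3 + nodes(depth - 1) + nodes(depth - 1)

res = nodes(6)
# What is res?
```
Call trace (a repeated sub-call is expanded the first time; later identical calls just restate its return value):
nodes(depth=6)
  nodes(depth=5)
    nodes(depth=4)
      nodes(depth=3)
        nodes(depth=2)
          nodes(depth=1)
            nodes(depth=0)
            -> return 2
            nodes(depth=0)
            -> return 2
          -> return 7
          nodes(depth=1) -> return 7  (same call as traced above)
        -> return 17
        nodes(depth=2) -> return 17  (same call as traced above)
      -> return 37
      nodes(depth=3) -> return 37  (same call as traced above)
    -> return 77
    nodes(depth=4) -> return 77  (same call as traced above)
  -> return 157
  nodes(depth=5) -> return 157  (same call as traced above)
-> return 317

Final answer: 317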